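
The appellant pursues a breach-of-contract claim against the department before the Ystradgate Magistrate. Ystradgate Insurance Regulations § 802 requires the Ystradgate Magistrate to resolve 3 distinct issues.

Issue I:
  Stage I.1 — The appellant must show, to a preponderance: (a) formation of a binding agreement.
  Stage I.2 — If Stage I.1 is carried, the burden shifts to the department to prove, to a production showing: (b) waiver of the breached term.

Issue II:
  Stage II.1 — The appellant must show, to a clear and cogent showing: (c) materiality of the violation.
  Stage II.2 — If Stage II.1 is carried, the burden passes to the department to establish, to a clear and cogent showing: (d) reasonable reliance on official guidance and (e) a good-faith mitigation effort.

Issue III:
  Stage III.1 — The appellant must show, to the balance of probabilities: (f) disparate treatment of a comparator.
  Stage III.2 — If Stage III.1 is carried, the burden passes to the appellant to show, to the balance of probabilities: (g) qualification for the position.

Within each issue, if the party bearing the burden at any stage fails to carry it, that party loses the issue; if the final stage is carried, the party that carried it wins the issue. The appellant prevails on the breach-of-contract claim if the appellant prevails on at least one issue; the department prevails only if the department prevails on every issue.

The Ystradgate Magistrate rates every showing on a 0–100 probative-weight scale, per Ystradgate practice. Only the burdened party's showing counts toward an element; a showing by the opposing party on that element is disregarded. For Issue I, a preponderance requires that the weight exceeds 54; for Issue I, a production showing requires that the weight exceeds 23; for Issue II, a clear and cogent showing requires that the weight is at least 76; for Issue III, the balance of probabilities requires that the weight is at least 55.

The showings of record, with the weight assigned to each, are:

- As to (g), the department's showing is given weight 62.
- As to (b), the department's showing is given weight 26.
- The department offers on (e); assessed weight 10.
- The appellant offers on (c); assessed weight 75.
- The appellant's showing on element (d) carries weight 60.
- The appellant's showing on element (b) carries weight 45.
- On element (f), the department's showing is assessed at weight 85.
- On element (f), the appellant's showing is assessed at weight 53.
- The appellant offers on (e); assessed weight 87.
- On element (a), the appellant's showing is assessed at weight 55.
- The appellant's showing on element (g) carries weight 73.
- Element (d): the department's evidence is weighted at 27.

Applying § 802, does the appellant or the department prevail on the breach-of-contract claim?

— Issue I —
Stage I.1 — burden on appellant; standard: a preponderance (weight exceeds 54).
    (a): 55 > 54 [met]
  All elements met. The burden passes to the department.
Stage I.2 — burden on department; standard: a production showing (weight exceeds 23).
    (b): 26 (appellant's 45 disregarded) > 23 [met]
  Stage I.2 carried; the final stage is satisfied.
With every stage satisfied, the department prevails on this issue.
— Issue II —
Stage II.1 (appellant, a clear and cogent showing, weight is at least 76): (c) 75 < 76 — fails.
  Not every element is met, so the appellant fails to carry Stage II.1.
So the department prevails on this issue.
— Issue III —
At Stage III.1 the appellant must meet the balance of probabilities (weight is at least 55): on (f) the weight is 53 (the department's 85 is given no effect), < 55, so (f) does not meet the standard.
  Stage III.1 not carried; the appellant fails its burden.
So the department prevails on this issue.
Per-issue: Issue I → department; Issue II → department; Issue III → department. The appellant must prevail on at least one issue; overall, the department prevails.

department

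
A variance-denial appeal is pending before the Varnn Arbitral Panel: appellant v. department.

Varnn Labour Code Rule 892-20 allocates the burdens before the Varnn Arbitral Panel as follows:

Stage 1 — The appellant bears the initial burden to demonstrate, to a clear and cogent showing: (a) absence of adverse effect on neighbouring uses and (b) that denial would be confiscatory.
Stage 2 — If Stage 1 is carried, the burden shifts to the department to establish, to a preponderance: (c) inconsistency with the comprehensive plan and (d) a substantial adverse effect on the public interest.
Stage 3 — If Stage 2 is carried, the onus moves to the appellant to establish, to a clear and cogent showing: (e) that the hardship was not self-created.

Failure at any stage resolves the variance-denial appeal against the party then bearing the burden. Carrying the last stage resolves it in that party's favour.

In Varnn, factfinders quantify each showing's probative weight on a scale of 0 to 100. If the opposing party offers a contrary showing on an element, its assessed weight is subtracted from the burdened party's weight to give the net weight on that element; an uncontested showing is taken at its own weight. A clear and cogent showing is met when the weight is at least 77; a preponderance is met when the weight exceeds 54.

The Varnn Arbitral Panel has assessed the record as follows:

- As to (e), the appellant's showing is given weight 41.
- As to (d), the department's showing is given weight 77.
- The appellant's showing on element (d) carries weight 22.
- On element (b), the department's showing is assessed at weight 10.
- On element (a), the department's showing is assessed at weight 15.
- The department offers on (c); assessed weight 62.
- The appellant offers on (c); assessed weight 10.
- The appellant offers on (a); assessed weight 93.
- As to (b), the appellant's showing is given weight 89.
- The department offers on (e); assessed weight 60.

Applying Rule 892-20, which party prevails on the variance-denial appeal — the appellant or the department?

appellant

Stage 1 (appellant, a clear and cogent showing, weight is at least 77): (a) net 93−15=78 ≥ 77 — meets; (b) net 89−10=79 ≥ 77 — meets.
  The appellant carries Stage 1; the department now bears the burden.
Stage 2 (department, a preponderance, weight exceeds 54): (c) net 62−10=52 ≤ 54 — fails; (d) net 77−22=55 > 54 — meets.
  Not every element is met, so the department fails to carry Stage 2.
The appellant prevails.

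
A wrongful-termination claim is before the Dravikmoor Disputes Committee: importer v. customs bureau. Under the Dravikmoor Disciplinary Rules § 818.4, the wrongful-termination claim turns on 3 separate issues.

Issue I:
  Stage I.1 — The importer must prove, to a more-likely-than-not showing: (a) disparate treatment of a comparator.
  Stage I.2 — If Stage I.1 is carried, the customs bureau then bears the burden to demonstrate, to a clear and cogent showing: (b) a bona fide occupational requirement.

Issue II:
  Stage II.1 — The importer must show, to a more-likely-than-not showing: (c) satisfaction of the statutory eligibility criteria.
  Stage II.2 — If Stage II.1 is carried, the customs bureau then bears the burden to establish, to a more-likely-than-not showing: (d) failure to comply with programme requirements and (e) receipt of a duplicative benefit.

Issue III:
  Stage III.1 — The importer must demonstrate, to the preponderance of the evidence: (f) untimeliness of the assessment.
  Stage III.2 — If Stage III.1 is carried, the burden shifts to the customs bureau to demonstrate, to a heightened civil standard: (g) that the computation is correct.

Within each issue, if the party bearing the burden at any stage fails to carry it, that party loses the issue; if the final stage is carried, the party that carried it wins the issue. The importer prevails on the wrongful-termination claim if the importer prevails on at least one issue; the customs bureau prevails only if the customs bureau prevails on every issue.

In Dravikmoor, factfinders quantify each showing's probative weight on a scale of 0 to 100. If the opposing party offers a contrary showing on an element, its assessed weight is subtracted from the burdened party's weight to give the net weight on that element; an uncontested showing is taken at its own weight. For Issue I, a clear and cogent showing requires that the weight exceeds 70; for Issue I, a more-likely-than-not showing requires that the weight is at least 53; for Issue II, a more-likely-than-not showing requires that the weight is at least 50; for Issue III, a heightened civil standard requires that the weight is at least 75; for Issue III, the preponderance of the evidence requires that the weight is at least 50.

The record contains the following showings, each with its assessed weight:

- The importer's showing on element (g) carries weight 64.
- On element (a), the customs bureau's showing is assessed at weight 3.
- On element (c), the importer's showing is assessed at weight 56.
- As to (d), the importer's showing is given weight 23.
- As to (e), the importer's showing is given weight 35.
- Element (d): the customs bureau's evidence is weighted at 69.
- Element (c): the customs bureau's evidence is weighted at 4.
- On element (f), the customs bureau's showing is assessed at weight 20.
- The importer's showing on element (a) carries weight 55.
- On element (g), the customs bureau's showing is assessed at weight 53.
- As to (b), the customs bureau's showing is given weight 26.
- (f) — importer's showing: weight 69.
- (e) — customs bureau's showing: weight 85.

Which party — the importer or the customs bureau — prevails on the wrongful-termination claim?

importer

— Issue I —
Stage I.1 — burden on importer; standard: a more-likely-than-not showing (weight is at least 53).
    (a): 55 − 3 = 52 < 53 [not met]
  Stage I.1 not carried; the importer fails its burden.
So the customs bureau prevails on this issue.
— Issue II —
Stage II.1 (importer, a more-likely-than-not showing, weight is at least 50): (c) net 56−4=52 ≥ 50 — meets.
  The importer carries Stage II.1; the customs bureau now bears the burden.
Stage II.2 (customs bureau, a more-likely-than-not showing, weight is at least 50): (d) net 69−23=46 < 50 — fails; (e) net 85−35=50 ≥ 50 — meets.
  The customs bureau does not carry Stage II.2.
The analysis ends at Stage II.2; the importer prevails on this issue.
— Issue III —
At Stage III.1 the importer must meet the preponderance of the evidence (weight is at least 50): on (f) the weight is 69 less the opposing 20 gives net 49, < 50, so (f) does not meet the standard.
  Not every element is met, so the importer fails to carry Stage III.1.
The customs bureau prevails on this issue.
Per-issue: Issue I → customs bureau; Issue II → importer; Issue III → customs bureau. The importer must prevail on at least one issue; overall, the importer prevails.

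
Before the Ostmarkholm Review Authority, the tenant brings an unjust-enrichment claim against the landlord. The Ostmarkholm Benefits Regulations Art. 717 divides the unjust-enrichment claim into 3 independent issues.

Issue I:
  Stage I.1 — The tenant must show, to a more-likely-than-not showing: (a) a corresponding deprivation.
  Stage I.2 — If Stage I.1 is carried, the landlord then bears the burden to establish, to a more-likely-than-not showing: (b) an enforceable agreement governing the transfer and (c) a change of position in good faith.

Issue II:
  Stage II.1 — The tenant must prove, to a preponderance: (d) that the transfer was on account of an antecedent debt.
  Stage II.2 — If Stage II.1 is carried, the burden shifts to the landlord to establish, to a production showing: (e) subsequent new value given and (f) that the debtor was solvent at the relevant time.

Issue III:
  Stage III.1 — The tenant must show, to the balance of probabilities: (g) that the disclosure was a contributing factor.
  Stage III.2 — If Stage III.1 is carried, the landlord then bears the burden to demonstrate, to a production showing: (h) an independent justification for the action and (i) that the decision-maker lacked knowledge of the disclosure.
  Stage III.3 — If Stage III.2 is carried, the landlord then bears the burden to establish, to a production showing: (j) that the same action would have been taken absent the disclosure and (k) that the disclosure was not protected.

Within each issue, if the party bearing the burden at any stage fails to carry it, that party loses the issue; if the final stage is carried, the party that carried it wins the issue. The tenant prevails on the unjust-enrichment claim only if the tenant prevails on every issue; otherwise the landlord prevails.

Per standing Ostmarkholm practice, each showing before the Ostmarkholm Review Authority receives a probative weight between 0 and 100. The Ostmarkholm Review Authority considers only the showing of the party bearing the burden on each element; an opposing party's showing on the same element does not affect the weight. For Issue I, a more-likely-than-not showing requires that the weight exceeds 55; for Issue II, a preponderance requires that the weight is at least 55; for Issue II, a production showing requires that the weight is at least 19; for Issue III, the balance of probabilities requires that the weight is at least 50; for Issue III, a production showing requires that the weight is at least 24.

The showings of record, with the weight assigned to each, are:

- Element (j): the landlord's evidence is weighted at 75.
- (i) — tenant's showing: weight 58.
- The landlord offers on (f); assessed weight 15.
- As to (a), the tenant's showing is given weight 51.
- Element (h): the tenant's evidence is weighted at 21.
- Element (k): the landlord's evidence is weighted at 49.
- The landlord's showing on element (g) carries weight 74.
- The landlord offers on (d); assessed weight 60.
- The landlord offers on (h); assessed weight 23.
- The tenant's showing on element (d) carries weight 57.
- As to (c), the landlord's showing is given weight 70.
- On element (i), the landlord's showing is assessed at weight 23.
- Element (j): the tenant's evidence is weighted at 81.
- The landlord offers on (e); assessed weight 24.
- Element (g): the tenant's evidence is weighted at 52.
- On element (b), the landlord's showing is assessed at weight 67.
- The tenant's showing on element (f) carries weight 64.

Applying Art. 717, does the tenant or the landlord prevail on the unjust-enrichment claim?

landlord

— Issue I —
At Stage I.1 the tenant must meet a more-likely-than-not showing (weight exceeds 55): on (a) the weight is 51, ≤ 55, so (a) does not meet the standard.
  The tenant does not carry Stage I.1.
The landlord prevails on this issue.
— Issue II —
Stage II.1 (tenant, a preponderance, weight is at least 55): (d) 57 (landlord's 60 disregarded) ≥ 55 — meets.
  The tenant carries Stage II.1; the landlord now bears the burden.
Stage II.2 (landlord, a production showing, weight is at least 19): (e) 24 ≥ 19 — meets; (f) 15 (tenant's 64 disregarded) < 19 — fails.
  The landlord does not carry Stage II.2.
The tenant prevails on this issue.
— Issue III —
Stage III.1 (tenant, the balance of probabilities, weight is at least 50): (g) 52 (landlord's 74 disregarded) ≥ 50 — meets.
  All elements met. The burden passes to the landlord.
Stage III.2 (landlord, a production showing, weight is at least 24): (h) 23 (tenant's 21 disregarded) < 24 — fails; (i) 23 (tenant's 58 disregarded) < 24 — fails.
  The landlord does not carry Stage III.2.
The analysis ends at Stage III.2; the tenant prevails on this issue.
Per-issue: Issue I → landlord; Issue II → tenant; Issue III → tenant. The tenant must prevail on every issue; overall, the landlord prevails.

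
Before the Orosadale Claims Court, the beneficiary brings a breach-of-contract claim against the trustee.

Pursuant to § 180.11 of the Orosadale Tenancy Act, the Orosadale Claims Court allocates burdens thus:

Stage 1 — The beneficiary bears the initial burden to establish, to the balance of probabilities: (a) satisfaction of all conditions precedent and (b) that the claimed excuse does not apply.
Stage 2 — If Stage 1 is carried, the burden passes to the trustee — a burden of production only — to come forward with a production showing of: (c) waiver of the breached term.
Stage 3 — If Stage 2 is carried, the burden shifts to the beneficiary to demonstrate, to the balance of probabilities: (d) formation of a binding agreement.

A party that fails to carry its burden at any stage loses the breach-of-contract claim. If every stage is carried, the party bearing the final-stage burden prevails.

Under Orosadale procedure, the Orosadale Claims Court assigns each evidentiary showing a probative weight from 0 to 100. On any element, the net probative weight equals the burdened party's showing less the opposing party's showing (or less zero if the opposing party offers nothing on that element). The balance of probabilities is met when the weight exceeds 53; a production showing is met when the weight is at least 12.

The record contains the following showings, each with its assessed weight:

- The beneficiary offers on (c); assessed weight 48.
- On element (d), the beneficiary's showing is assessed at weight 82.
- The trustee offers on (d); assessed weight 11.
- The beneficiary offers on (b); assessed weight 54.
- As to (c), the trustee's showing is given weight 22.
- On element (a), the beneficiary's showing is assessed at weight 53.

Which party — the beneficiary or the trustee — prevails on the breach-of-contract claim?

trustee

Stage 1 (beneficiary, the balance of probabilities, weight exceeds 53): (a) 53 ≤ 53 — fails; (b) 54 > 53 — meets.
  The beneficiary does not carry Stage 1.
The analysis ends at Stage 1; the trustee prevails.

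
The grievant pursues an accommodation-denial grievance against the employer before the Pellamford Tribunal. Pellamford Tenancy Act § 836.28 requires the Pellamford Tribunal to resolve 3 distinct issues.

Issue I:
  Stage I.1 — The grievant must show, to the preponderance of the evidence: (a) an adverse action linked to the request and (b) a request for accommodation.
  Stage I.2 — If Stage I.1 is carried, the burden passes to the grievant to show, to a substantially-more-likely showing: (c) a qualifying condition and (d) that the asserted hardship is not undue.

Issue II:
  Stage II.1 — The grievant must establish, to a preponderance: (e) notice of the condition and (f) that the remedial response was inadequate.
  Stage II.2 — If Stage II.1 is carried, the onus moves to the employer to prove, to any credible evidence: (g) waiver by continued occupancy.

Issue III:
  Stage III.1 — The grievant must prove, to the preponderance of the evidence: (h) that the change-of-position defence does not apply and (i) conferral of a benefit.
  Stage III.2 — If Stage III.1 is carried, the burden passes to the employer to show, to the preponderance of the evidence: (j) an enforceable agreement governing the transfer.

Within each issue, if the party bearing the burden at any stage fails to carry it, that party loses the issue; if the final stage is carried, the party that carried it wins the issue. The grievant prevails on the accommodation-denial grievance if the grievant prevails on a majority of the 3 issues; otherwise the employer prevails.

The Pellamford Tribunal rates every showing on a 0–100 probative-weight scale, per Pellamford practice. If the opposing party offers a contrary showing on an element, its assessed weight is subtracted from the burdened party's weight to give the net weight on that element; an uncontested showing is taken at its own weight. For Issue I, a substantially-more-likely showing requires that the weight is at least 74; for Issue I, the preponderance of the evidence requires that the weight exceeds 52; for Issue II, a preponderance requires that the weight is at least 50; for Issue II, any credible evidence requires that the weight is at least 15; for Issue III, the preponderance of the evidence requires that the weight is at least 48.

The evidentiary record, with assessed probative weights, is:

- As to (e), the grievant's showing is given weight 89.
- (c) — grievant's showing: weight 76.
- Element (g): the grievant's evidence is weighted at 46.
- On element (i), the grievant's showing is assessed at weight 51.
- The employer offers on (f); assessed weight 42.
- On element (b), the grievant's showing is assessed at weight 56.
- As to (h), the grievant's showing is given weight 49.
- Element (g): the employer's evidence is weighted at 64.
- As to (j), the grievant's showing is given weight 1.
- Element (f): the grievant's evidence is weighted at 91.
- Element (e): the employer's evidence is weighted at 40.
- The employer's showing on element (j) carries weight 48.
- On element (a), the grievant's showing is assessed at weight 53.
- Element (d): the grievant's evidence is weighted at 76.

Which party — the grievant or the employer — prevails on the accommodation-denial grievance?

grievant

— Issue I —
At Stage I.1 the grievant must meet the preponderance of the evidence (weight exceeds 52): on (a) the weight is 53, > 52, so (a) meets the standard; on (b) the weight is 56, which does exceed 52, so (b) meets the standard.
  All elements met. The grievant retains the burden for Stage I.2.
At Stage I.2 the grievant must meet a substantially-more-likely showing (weight is at least 74): on (c) the weight is 76, ≥ 74, so (c) meets the standard; on (d) the weight is 76, ≥ 74, so (d) meets the standard.
  The grievant carries the last stage.
All stages carried — the grievant prevails on this issue.
— Issue II —
Stage II.1 — burden on grievant; standard: a preponderance (weight is at least 50).
    (e): 89 − 40 = 49 < 50 [not met]
    (f): 91 − 42 = 49 < 50 [not met]
  The grievant does not carry Stage II.1.
The analysis ends at Stage II.1; the employer prevails on this issue.
— Issue III —
At Stage III.1 the grievant must meet the preponderance of the evidence (weight is at least 48): on (h) the weight is 49, which does reach 48, so (h) meets the standard; on (i) the weight is 51, ≥ 48, so (i) meets the standard.
  The grievant carries Stage III.1; the employer now bears the burden.
At Stage III.2 the employer must meet the preponderance of the evidence (weight is at least 48): on (j) the weight is 48 less the opposing 1 gives net 47, < 48, so (j) does not meet the standard.
  Stage III.2 not carried; the employer fails its burden.
The analysis ends at Stage III.2; the grievant prevails on this issue.
Per-issue: Issue I → grievant; Issue II → employer; Issue III → grievant. The grievant must prevail on a majority of issues; overall, the grievant prevails.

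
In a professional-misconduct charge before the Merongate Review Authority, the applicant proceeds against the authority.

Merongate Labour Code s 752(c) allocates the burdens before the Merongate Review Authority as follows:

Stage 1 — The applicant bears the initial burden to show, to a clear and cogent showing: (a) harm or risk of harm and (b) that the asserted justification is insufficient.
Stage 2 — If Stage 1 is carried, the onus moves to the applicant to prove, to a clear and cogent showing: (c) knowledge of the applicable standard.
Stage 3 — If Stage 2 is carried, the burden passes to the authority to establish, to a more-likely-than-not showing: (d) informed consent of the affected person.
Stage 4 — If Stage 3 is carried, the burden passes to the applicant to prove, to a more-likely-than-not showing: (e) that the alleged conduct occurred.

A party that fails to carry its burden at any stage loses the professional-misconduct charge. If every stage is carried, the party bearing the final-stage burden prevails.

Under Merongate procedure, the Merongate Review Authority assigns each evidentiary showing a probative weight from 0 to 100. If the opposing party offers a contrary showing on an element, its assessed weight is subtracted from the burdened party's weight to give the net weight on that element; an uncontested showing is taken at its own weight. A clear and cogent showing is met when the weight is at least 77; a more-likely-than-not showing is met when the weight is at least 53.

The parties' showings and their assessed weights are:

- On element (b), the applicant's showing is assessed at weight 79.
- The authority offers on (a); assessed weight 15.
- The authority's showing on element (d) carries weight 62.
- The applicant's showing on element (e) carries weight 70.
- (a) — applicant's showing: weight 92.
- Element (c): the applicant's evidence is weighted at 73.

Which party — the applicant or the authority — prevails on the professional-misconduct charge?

authority

Stage 1 — burden on applicant; standard: a clear and cogent showing (weight is at least 77).
    (a): 92 − 15 = 77 ≥ 77 [met]
    (b): 79 ≥ 77 [met]
  All elements met. The applicant retains the burden for Stage 2.
Stage 2 — burden on applicant; standard: a clear and cogent showing (weight is at least 77).
    (c): 73 < 77 [not met]
  Stage 2 not carried; the applicant fails its burden.
The analysis ends at Stage 2; the authority prevails.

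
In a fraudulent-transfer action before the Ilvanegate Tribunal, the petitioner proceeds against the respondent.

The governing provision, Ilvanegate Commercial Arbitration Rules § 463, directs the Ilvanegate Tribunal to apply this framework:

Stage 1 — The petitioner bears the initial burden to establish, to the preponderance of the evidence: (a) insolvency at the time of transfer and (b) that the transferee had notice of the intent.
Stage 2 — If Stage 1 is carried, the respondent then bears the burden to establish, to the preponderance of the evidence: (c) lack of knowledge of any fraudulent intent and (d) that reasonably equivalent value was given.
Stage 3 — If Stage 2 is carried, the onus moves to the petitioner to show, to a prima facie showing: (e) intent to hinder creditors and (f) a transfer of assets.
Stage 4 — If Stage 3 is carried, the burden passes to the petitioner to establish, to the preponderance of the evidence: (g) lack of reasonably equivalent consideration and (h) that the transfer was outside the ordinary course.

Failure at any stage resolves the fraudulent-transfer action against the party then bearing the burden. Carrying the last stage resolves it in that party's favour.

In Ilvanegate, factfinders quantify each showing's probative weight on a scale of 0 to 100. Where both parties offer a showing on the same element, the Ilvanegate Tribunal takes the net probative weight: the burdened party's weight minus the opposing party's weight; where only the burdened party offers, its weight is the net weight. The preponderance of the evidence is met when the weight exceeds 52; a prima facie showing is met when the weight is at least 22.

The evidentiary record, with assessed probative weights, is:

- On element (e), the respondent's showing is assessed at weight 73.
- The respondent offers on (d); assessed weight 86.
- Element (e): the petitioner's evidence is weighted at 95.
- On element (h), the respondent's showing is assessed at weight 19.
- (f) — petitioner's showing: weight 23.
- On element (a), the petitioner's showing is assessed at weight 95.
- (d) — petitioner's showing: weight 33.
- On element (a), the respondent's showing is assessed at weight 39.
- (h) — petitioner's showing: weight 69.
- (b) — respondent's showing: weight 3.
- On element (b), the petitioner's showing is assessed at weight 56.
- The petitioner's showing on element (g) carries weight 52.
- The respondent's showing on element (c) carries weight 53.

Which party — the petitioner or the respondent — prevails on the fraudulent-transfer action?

respondent

Stage 1 — burden on petitioner; standard: the preponderance of the evidence (weight exceeds 52).
    (a): 95 − 39 = 56 > 52 [met]
    (b): 56 − 3 = 53 > 52 [met]
  Stage 1 carried; the burden shifts to the respondent.
Stage 2 — burden on respondent; standard: the preponderance of the evidence (weight exceeds 52).
    (c): 53 > 52 [met]
    (d): 86 − 33 = 53 > 52 [met]
  Stage 2 is satisfied; the onus moves to the petitioner.
Stage 3 — burden on petitioner; standard: a prima facie showing (weight is at least 22).
    (e): 95 − 73 = 22 ≥ 22 [met]
    (f): 23 ≥ 22 [met]
  Stage 3 is satisfied; the petitioner continues to bear the burden.
Stage 4 — burden on petitioner; standard: the preponderance of the evidence (weight exceeds 52).
    (g): 52 ≤ 52 [not met]
    (h): 69 − 19 = 50 ≤ 52 [not met]
  The petitioner does not carry Stage 4.
The respondent prevails.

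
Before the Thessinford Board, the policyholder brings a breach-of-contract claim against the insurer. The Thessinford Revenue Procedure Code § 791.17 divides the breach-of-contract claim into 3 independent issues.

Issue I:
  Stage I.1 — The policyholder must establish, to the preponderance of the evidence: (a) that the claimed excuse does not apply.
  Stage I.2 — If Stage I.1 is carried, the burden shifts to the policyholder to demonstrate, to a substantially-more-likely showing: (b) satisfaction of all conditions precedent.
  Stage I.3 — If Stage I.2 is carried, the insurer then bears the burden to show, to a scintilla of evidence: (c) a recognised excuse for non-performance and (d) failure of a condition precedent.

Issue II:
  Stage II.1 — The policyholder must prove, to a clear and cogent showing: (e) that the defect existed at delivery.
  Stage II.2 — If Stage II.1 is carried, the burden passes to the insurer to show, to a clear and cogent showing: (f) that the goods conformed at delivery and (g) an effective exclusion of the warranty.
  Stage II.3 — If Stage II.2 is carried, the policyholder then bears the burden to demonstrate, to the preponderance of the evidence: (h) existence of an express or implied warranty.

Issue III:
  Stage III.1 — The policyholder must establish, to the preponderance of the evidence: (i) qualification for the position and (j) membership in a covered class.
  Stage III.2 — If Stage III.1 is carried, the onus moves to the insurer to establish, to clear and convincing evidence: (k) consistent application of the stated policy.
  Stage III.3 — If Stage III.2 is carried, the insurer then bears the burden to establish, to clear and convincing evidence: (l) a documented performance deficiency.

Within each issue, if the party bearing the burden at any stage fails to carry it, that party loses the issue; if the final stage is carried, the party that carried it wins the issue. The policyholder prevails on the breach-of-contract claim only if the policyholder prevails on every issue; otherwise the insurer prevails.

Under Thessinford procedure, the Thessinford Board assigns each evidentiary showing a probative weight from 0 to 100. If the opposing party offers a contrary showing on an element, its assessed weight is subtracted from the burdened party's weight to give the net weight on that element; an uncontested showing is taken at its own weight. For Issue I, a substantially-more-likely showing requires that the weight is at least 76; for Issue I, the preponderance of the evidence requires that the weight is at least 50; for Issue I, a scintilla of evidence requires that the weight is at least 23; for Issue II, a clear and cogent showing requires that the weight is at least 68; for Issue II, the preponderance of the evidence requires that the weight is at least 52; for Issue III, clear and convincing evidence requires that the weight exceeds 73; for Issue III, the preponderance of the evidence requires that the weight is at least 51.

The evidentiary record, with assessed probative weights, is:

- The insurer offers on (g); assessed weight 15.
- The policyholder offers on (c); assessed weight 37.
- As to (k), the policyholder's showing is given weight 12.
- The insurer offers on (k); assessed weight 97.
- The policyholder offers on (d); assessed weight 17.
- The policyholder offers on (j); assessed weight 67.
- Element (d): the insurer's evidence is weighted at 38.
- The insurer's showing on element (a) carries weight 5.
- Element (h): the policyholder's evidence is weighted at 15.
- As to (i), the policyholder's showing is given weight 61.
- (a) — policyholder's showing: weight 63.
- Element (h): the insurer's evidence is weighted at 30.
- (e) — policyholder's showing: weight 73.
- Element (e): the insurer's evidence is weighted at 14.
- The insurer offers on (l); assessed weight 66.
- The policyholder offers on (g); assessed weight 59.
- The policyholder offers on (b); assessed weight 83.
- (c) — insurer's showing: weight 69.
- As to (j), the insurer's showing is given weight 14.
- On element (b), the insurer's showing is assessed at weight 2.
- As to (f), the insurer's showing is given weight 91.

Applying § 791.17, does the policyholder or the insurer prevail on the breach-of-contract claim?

— Issue I —
At Stage I.1 the policyholder must meet the preponderance of the evidence (weight is at least 50): on (a) the weight is 63 less the opposing 5 gives net 58, ≥ 50, so (a) meets the standard.
  Stage I.1 is satisfied; the policyholder continues to bear the burden.
At Stage I.2 the policyholder must meet a substantially-more-likely showing (weight is at least 76): on (b) the weight is 83 less the opposing 2 gives net 81, ≥ 76, so (b) meets the standard.
  Stage I.2 is satisfied; the onus moves to the insurer.
At Stage I.3 the insurer must meet a scintilla of evidence (weight is at least 23): on (c) the weight is 69 less the opposing 37 gives net 32, ≥ 23, so (c) meets the standard; on (d) the weight is 38 less the opposing 17 gives net 21, < 23, so (d) does not meet the standard.
  The insurer does not carry Stage I.3.
The analysis ends at Stage I.3; the policyholder prevails on this issue.
— Issue II —
At Stage II.1 the policyholder must meet a clear and cogent showing (weight is at least 68): on (e) the weight is 73 less the opposing 14 gives net 59, < 68, so (e) does not meet the standard.
  The policyholder does not carry Stage II.1.
The analysis ends at Stage II.1; the insurer prevails on this issue.
— Issue III —
At Stage III.1 the policyholder must meet the preponderance of the evidence (weight is at least 51): on (i) the weight is 61, ≥ 51, so (i) meets the standard; on (j) the weight is 67 less the opposing 14 gives net 53, which does reach 51, so (j) meets the standard.
  All elements met. The burden passes to the insurer.
At Stage III.2 the insurer must meet clear and convincing evidence (weight exceeds 73): on (k) the weight is 97 less the opposing 12 gives net 85, > 73, so (k) meets the standard.
  Stage III.2 is satisfied; the insurer continues to bear the burden.
At Stage III.3 the insurer must meet clear and convincing evidence (weight exceeds 73): on (l) the weight is 66, ≤ 73, so (l) does not meet the standard.
  Not every element is met, so the insurer fails to carry Stage III.3.
The policyholder prevails on this issue.
Per-issue: Issue I → policyholder; Issue II → insurer; Issue III → policyholder. The policyholder must prevail on every issue; overall, the insurer prevails.

insurer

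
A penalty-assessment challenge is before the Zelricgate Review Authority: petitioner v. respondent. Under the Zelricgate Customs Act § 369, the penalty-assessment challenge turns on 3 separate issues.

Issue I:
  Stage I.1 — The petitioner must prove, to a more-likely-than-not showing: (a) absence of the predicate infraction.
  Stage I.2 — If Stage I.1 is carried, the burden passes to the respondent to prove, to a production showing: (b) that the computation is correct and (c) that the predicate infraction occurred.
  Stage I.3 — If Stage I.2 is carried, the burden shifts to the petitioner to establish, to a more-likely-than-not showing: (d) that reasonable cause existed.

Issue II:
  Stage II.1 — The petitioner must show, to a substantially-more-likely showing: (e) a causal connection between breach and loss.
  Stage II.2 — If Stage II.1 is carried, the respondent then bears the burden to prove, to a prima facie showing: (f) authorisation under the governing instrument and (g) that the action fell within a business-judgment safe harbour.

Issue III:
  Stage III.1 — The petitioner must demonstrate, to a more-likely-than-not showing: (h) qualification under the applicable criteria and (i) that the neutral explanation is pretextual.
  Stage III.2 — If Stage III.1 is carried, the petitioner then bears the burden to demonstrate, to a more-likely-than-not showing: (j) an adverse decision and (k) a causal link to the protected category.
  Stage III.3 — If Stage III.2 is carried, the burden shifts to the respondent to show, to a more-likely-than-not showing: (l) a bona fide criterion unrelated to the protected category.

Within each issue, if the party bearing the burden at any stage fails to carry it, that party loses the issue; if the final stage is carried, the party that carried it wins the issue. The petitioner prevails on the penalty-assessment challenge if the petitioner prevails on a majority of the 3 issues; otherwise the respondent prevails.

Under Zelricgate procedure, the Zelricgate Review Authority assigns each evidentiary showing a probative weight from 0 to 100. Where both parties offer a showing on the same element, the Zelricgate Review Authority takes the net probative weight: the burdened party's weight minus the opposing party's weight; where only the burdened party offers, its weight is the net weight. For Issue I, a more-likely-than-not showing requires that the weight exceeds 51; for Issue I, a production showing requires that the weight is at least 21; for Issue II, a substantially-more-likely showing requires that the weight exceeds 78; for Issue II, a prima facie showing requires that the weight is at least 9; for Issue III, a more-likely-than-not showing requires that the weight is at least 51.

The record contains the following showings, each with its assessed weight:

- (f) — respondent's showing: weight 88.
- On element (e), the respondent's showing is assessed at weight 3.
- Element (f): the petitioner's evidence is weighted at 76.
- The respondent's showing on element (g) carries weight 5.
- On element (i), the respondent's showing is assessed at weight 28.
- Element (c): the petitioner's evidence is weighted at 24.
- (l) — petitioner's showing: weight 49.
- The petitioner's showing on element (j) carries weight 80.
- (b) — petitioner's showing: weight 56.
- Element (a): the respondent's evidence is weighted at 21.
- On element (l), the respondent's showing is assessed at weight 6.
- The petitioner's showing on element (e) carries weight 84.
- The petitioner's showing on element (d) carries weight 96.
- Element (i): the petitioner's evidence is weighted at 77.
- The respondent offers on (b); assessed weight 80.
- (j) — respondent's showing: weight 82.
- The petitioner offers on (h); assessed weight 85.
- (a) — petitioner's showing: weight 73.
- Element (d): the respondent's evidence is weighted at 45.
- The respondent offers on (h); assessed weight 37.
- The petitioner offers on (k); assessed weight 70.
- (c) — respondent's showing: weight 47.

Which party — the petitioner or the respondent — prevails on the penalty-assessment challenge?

— Issue I —
At Stage I.1 the petitioner must meet a more-likely-than-not showing (weight exceeds 51): on (a) the weight is 73 less the opposing 21 gives net 52, which does exceed 51, so (a) meets the standard.
  All elements met. The burden passes to the respondent.
At Stage I.2 the respondent must meet a production showing (weight is at least 21): on (b) the weight is 80 less the opposing 56 gives net 24, ≥ 21, so (b) meets the standard; on (c) the weight is 47 less the opposing 24 gives net 23, which does reach 21, so (c) meets the standard.
  Stage I.2 is satisfied; the onus moves to the petitioner.
At Stage I.3 the petitioner must meet a more-likely-than-not showing (weight exceeds 51): on (d) the weight is 96 less the opposing 45 gives net 51, ≤ 51, so (d) does not meet the standard.
  Stage I.3 not carried; the petitioner fails its burden.
So the respondent prevails on this issue.
— Issue II —
Stage II.1 — burden on petitioner; standard: a substantially-more-likely showing (weight exceeds 78).
    (e): 84 − 3 = 81 > 78 [met]
  Stage II.1 carried; the burden shifts to the respondent.
Stage II.2 — burden on respondent; standard: a prima facie showing (weight is at least 9).
    (f): 88 − 76 = 12 ≥ 9 [met]
    (g): 5 < 9 [not met]
  Stage II.2 not carried; the respondent fails its burden.
So the petitioner prevails on this issue.
— Issue III —
Stage III.1 — burden on petitioner; standard: a more-likely-than-not showing (weight is at least 51).
    (h): 85 − 37 = 48 < 51 [not met]
    (i): 77 − 28 = 49 < 51 [not met]
  Stage III.1 not carried; the petitioner fails its burden.
So the respondent prevails on this issue.
Per-issue: Issue I → respondent; Issue II → petitioner; Issue III → respondent. The petitioner must prevail on a majority of issues; overall, the respondent prevails.

respondent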